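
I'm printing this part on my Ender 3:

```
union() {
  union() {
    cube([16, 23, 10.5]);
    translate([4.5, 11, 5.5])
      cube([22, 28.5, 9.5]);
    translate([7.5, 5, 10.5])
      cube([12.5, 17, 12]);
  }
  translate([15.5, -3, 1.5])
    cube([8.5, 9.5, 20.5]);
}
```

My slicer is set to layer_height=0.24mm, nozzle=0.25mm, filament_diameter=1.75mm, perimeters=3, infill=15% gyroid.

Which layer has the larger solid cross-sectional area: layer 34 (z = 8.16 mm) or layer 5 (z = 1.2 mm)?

layer 34 (z = 8.16 mm)

Layer 34 (z = 8.16): the 16×23 cube contributes its full rectangle (area 368.00 mm²); the 22×28.5 cube at (4.5, 11) contributes its full rectangle (area 627.00 mm²); the cube at (7.5, 5) is not intersected at this z (z outside [10.5, 22.5]); Merging all regions: the regions partially overlap — summed areas 995.00 mm² minus the doubly-counted overlap 138.00 mm² gives 857.00 mm² — area = 857.00 mm²; the cube at (15.5, -3) (footprint 8.5×9.5) is included at this height (area 80.75 mm²); Combining (union): the regions partially overlap — summed areas 937.75 mm² minus the doubly-counted overlap 3.25 mm² gives 934.50 mm² — area = 934.50 mm². So its area = 934.50 mm². Layer 5 (z = 1.2): the cube (footprint 16×23) is included at this height (area 368.00 mm²); the cube at (4.5, 11) does not reach this height (z outside [5.5, 15]); the cube at (7.5, 5) does not reach this height (z outside [10.5, 22.5]); Merging all regions: only the 16×23 cube is present, so the union is just that shape — area = 368.00 mm²; the cube at (15.5, -3) does not reach this height (z outside [1.5, 22]); Taking the union: only the result so far is present, so the union is just that shape — area = 368.00 mm². So its area = 368.00 mm². Layer 34 is larger (934.50 vs 368.00 mm²).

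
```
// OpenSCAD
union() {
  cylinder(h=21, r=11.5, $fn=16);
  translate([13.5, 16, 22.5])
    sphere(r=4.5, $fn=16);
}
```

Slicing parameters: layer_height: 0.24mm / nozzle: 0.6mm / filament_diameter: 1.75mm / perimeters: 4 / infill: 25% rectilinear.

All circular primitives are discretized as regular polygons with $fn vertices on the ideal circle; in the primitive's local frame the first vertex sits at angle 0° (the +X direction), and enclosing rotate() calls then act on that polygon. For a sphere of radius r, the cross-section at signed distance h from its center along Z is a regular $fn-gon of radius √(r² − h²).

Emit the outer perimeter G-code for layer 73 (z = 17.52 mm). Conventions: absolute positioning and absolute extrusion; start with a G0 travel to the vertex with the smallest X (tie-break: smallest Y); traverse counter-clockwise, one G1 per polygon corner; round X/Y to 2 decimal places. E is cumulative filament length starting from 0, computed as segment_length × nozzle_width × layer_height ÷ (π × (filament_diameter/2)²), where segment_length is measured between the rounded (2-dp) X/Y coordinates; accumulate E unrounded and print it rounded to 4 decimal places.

At z = 17.52 mm: the r=11.5 cylinder contributes a regular 16-gon of circumradius 11.5; the sphere at (13.5, 16) is not intersected at this z (|z−center|=4.980 > r=4.5); Combining (union): only the r=11.5 cylinder is present, so the union is just that shape — 1 connected region. The outline is a single polygon with 16 vertices. Extrusion per mm of travel: 0.6 × 0.24 / (π × 0.875²) = 0.059868. Accumulating E over each segment gives final E = 4.2970.

G0 X-11.50 Y0.00 Z17.52
G1 X-10.62 Y-4.40 E0.2686
G1 X-8.13 Y-8.13 E0.5371
G1 X-4.40 Y-10.62 E0.8056
G1 X0.00 Y-11.50 E1.0743
G1 X4.40 Y-10.62 E1.3429
G1 X8.13 Y-8.13 E1.6114
G1 X10.62 Y-4.40 E1.8799
G1 X11.50 Y0.00 E2.1485
G1 X10.62 Y4.40 E2.4172
G1 X8.13 Y8.13 E2.6857
G1 X4.40 Y10.62 E2.9542
G1 X0.00 Y11.50 E3.2228
G1 X-4.40 Y10.62 E3.4914
G1 X-8.13 Y8.13 E3.7599
G1 X-10.62 Y4.40 E4.0284
G1 X-11.50 Y0.00 E4.2970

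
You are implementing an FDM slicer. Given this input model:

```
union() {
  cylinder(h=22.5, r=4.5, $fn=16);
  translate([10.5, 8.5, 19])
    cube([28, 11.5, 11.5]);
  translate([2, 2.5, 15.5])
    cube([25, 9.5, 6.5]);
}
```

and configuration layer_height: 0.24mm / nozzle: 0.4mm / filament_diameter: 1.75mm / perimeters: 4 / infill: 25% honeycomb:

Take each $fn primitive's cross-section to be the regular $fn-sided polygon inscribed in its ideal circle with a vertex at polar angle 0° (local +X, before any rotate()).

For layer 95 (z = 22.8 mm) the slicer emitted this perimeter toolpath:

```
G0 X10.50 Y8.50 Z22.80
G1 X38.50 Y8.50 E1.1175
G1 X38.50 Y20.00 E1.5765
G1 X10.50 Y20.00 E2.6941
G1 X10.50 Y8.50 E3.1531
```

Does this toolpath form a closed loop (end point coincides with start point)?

Start point (G0): (10.50, 8.50). End point (last G1): the path returns to the start — closed.

yes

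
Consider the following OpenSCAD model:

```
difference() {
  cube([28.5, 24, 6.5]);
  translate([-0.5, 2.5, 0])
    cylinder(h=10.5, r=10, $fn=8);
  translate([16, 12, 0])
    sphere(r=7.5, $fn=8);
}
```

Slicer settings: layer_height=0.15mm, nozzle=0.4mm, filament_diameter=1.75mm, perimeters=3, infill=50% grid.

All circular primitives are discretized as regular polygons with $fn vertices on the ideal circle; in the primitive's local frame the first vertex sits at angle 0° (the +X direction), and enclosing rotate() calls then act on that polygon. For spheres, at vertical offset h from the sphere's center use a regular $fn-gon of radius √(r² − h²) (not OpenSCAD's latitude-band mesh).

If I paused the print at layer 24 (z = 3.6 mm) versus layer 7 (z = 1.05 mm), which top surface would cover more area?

layer 24 (z = 3.6 mm)

Layer 24 (z = 3.6): the 28.5×24 cube contributes its full rectangle (area 684.00 mm²); the r=10 cylinder at (-0.5, 2.5) gives a regular 8-gon of circumradius 10 (constant along its height) (area = (8/2)·10.000²·sin(360°/8) = 282.84 mm²); the sphere at (16, 12): section is a regular 8-gon, circumradius = √(r²−h²) = √(7.5²−3.6²) = 6.580 (area = (8/2)·6.580²·sin(360°/8) = 122.44 mm²); Subtracting the remaining from the first: starting from the 28.5×24 cube (684.00 mm²), the r=10 cylinder at (-0.5, 2.5) partially overlaps it — only the 88.22 mm² overlap (of its 282.84 mm²) is removed, clipping the outline; the r=7.5 sphere at (16, 12) lies wholly inside it (removes its full 122.44 mm² and its 40.29 mm outline becomes a hole wall) — area = 473.34 mm². So its area = 473.34 mm². Layer 7 (z = 1.05): the cube is present — its section is the full 28.5×24 rectangle (area 684.00 mm²); the r=10 cylinder at (-0.5, 2.5) gives a regular 8-gon of circumradius 10 (constant along its height) (area = (8/2)·10.000²·sin(360°/8) = 282.84 mm²); the r=7.5 sphere at (16, 12) slices to a regular 8-gon of circumradius 7.426 (√(r²−h²) with h=1.05 from center) (area = (8/2)·7.426²·sin(360°/8) = 155.98 mm²); Taking the first minus the rest: starting from the 28.5×24 cube (684.00 mm²), the r=10 cylinder at (-0.5, 2.5) partially overlaps it — only the 88.22 mm² overlap (of its 282.84 mm²) is removed, clipping the outline; the r=7.5 sphere at (16, 12) lies wholly inside it (removes its full 155.98 mm² and its 45.47 mm outline becomes a hole wall) — area = 439.80 mm². So its area = 439.80 mm². Layer 24 is larger (473.34 vs 439.80 mm²).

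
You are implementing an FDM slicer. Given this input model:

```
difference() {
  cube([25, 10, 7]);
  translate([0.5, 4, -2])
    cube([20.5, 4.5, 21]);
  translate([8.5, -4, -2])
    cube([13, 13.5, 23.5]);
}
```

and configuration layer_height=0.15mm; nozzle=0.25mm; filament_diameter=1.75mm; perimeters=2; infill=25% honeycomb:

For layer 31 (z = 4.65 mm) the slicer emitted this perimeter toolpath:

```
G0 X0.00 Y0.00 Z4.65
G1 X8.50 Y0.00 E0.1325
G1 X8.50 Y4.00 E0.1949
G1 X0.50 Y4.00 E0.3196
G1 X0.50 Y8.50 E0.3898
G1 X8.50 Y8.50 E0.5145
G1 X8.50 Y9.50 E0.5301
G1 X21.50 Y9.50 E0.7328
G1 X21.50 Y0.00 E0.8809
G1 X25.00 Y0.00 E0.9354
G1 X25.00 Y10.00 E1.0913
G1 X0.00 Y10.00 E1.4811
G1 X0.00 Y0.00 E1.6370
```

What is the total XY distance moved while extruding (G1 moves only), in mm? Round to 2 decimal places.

105.00 mm

Sum the Euclidean lengths of each G1 segment: total = 105.00 mm.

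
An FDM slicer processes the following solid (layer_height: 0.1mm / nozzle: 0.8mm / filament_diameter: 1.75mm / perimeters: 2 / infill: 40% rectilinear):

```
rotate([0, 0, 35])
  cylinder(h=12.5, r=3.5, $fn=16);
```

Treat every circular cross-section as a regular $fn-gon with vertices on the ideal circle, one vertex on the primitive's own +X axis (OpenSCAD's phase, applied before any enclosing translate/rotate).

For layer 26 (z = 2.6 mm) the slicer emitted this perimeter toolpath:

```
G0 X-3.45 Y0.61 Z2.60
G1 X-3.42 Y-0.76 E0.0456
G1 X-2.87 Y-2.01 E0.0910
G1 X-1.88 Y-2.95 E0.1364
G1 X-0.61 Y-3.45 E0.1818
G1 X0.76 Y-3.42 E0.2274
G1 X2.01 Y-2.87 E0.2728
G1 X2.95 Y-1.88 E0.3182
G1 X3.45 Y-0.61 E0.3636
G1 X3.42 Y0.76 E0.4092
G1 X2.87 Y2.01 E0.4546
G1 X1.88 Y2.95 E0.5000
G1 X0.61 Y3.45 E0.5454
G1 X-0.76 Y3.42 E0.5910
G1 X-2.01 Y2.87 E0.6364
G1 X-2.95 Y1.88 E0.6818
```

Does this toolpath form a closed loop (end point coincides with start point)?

no

Start point (G0): (-3.45, 0.61). End point (last G1): the path does not return to the start — open.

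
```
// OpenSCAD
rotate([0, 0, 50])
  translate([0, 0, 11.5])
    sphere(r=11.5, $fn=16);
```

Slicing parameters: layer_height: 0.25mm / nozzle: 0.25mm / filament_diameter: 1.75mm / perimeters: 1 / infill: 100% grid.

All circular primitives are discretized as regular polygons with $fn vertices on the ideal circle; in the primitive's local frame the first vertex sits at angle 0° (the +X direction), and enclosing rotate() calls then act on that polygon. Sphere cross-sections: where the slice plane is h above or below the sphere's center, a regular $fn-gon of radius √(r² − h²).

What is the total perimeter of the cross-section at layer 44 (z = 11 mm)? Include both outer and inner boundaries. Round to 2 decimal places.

At z = 11 mm: the r=11.5 sphere contributes a regular 16-gon of circumradius √(11.5²−0.5²) = 11.489 (perimeter = 2·16·11.489·sin(180°/16) = 71.73 mm); (rotated 50° about Z; rotation is an isometry so areas/perimeters/island counts are preserved). Overall, the cross-section is a single solid region. Total boundary length (outer) = 71.73 mm.

71.73 mm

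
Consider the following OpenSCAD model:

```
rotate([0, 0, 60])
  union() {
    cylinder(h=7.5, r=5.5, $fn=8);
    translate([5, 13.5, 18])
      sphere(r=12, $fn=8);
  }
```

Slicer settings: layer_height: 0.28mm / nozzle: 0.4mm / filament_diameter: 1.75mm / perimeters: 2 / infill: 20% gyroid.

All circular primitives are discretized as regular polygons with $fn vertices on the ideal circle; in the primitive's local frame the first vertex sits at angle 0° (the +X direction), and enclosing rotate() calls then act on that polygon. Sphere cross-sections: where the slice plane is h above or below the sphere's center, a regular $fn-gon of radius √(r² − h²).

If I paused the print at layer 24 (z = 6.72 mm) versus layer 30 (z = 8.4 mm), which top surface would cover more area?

Layer 24 (z = 6.72): the r=5.5 cylinder contributes a regular 8-gon of circumradius 5.5 (area = (8/2)·5.500²·sin(360°/8) = 85.56 mm²); the r=12 sphere at (5, 13.5) slices to a regular 8-gon of circumradius 4.094 (√(r²−h²) with h=11.28 from center) (area = (8/2)·4.094²·sin(360°/8) = 47.41 mm²); Combining (union): the 2 present regions are separate (no shared area or edge), so areas and boundary lengths simply add and each stays a separate island — area = 132.97 mm²; (rotated 60° about Z; rotation is an isometry so areas/perimeters/island counts are preserved). So its area = 132.97 mm². Layer 30 (z = 8.4): the cylinder does not reach this height (z outside [0, 7.5]); the r=12 sphere at (5, 13.5) contributes a regular 8-gon of circumradius √(12²−9.6²) = 7.200 (area = (8/2)·7.200²·sin(360°/8) = 146.63 mm²); Merging all regions: only the r=12 sphere at (5, 13.5) is present, so the union is just that shape — area = 146.63 mm²; (whole slice rotated 60° about Z — lengths, areas and connectivity unchanged). So its area = 146.63 mm². Layer 30 is larger (146.63 vs 132.97 mm²).

layer 30 (z = 8.4 mm)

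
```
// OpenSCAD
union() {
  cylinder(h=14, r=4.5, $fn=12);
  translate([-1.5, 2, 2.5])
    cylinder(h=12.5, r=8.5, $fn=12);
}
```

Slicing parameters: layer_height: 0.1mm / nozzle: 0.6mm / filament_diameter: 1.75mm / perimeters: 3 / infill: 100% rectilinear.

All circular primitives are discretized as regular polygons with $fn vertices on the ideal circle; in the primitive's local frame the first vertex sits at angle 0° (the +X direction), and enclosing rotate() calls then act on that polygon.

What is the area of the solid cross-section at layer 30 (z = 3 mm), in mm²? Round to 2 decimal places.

At z = 3 mm: the r=4.5 cylinder gives a regular 12-gon of circumradius 4.5 (constant along its height) (area = (12/2)·4.500²·sin(360°/12) = 60.75 mm²); the r=8.5 cylinder at (-1.5, 2) contributes a regular 12-gon of circumradius 8.5 (area = (12/2)·8.500²·sin(360°/12) = 216.75 mm²); Combining (union): the r=4.5 cylinder lies entirely inside the r=8.5 cylinder at (-1.5, 2), so the union is just the r=8.5 cylinder at (-1.5, 2) — area = 216.75 mm². Overall, the cross-section is a single solid region. Net area = 216.75 mm².

216.75 mm²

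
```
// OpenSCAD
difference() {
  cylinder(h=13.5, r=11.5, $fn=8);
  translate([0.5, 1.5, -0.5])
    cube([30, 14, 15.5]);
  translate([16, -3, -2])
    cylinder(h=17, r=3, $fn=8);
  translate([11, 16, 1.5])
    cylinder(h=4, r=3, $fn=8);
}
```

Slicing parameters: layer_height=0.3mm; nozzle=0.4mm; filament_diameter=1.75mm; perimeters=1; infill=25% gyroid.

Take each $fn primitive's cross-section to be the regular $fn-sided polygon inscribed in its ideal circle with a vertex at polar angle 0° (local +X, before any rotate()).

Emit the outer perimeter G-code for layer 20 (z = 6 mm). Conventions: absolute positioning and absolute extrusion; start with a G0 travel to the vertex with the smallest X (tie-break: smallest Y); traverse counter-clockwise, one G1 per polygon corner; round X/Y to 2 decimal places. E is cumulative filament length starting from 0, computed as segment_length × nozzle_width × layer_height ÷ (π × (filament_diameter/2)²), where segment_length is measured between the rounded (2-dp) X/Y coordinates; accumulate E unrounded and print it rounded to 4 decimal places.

At z = 6 mm: the cylinder: section is a regular 8-gon, circumradius r=11.5; the cube at (0.5, 1.5) is present — its section is the full 30×14 rectangle; the r=3 cylinder at (16, -3) gives a regular 8-gon of circumradius 3 (constant along its height); the cylinder at (11, 16) is not intersected at this z (z outside [1.5, 5.5]); After the difference (first − rest): starting from the r=11.5 cylinder, the 30×14 cube at (0.5, 1.5) partially overlaps it — only the 71.78 mm² overlap (of its 420.00 mm²) is removed, clipping the outline; the r=3 cylinder at (16, -3) misses the remaining region (no effect) — 1 connected region. The outline is a single polygon with 10 vertices. Extrusion per mm of travel: 0.4 × 0.3 / (π × 0.875²) = 0.049890. Accumulating E over each segment gives final E = 3.7488.

G0 X-11.50 Y0.00 Z6.00
G1 X-8.13 Y-8.13 E0.4391
G1 X0.00 Y-11.50 E0.8781
G1 X8.13 Y-8.13 E1.3172
G1 X11.50 Y0.00 E1.7563
G1 X10.88 Y1.50 E1.8373
G1 X0.50 Y1.50 E2.3551
G1 X0.50 Y11.29 E2.8436
G1 X0.00 Y11.50 E2.8706
G1 X-8.13 Y8.13 E3.3097
G1 X-11.50 Y0.00 E3.7488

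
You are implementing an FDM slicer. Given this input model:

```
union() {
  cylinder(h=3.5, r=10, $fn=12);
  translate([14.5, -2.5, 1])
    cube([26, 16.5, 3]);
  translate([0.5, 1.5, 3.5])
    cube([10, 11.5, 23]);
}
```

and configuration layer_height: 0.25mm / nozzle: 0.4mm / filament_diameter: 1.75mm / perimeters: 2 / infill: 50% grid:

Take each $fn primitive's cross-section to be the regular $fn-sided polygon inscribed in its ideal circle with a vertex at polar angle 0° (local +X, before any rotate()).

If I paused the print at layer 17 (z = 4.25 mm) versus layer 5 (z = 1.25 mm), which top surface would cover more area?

Layer 17 (z = 4.25): the cylinder is absent (z outside [0, 3.5]); the cube at (14.5, -2.5) does not reach this height (z outside [1, 4]); the cube at (0.5, 1.5) (footprint 10×11.5) is included at this height (area 115.00 mm²); Taking the union: only the 10×11.5 cube at (0.5, 1.5) is present, so the union is just that shape — area = 115.00 mm². So its area = 115.00 mm². Layer 5 (z = 1.25): the cylinder: section is a regular 12-gon, circumradius r=10 (area = (12/2)·10.000²·sin(360°/12) = 300.00 mm²); the 26×16.5 cube at (14.5, -2.5) contributes its full rectangle (area 429.00 mm²); the cube at (0.5, 1.5) is absent (z outside [3.5, 26.5]); Taking the union: the 2 present regions are separate (no shared area or edge), so areas and boundary lengths simply add and each stays a separate island — area = 729.00 mm². So its area = 729.00 mm². Layer 5 is larger (729.00 vs 115.00 mm²).

layer 5 (z = 1.25 mm)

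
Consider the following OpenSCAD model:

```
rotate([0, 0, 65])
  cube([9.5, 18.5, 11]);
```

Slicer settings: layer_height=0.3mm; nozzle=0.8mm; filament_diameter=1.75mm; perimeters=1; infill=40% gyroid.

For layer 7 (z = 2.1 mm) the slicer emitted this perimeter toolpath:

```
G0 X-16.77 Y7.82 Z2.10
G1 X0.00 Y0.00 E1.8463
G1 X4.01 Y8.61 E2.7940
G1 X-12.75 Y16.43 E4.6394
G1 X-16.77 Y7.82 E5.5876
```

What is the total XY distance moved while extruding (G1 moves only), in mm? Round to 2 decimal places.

Sum the Euclidean lengths of each G1 segment: total = 56.00 mm.

56.00 mm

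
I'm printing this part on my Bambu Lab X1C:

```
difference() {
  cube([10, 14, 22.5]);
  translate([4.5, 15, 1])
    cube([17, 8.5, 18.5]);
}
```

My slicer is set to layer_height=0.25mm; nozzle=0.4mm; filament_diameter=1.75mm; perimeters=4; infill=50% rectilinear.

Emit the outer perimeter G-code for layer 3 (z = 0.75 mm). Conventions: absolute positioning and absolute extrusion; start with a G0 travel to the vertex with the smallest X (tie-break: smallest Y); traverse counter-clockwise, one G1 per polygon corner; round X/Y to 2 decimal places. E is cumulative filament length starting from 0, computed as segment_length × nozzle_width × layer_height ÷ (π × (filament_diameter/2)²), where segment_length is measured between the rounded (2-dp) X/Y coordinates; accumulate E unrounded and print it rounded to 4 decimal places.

At z = 0.75 mm: the 10×14 cube contributes its full rectangle; the cube at (4.5, 15) is not intersected at this z (z outside [1, 19.5]); Subtracting the remaining from the first: none of the subtracted shapes is present at this height, so the 10×14 cube is unchanged — 1 connected region. The outline is a single polygon with 4 vertices. Extrusion per mm of travel: 0.4 × 0.25 / (π × 0.875²) = 0.041575. Accumulating E over each segment gives final E = 1.9956.

G0 X0.00 Y0.00 Z0.75
G1 X10.00 Y0.00 E0.4158
G1 X10.00 Y14.00 E0.9978
G1 X0.00 Y14.00 E1.4136
G1 X0.00 Y0.00 E1.9956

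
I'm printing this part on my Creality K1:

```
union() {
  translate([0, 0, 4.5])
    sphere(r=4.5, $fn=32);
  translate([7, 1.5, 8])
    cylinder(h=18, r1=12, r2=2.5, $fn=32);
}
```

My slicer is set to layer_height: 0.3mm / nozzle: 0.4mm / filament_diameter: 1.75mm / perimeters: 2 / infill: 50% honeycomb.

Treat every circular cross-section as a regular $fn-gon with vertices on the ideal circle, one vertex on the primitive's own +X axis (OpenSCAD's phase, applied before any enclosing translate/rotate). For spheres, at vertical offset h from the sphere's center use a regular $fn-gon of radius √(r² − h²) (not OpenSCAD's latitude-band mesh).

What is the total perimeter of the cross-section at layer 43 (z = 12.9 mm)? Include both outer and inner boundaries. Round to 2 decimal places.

At z = 12.9 mm: the sphere does not reach this height (|z−center|=8.400 > r=4.5); the cone at (7, 1.5) contributes a regular 32-gon of circumradius 9.414 (interpolated between r1=12 and r2=2.5 at t=0.272) (perimeter = 2·32·9.414·sin(180°/32) = 59.05 mm); Merging all regions: only the cone at (7, 1.5) is present, so the union is just that shape — boundary = 59.05 mm. Overall, the cross-section is a single solid region. Total boundary length (outer) = 59.05 mm.

59.05 mm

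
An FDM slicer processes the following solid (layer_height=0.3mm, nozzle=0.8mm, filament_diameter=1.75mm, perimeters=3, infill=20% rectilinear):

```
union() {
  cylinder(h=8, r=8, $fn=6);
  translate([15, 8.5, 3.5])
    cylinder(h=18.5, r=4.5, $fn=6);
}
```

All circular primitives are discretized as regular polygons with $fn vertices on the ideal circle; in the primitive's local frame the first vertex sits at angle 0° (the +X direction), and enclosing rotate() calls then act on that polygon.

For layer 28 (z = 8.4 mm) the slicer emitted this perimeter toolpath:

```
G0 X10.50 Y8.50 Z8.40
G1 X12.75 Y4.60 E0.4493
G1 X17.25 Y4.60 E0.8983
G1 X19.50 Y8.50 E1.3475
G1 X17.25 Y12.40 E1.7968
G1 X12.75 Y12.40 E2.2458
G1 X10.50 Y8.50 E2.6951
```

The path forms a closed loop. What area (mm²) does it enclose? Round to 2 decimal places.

52.65 mm²

Apply the shoelace formula to the sequence of (X, Y) vertices; enclosed area = 52.65 mm².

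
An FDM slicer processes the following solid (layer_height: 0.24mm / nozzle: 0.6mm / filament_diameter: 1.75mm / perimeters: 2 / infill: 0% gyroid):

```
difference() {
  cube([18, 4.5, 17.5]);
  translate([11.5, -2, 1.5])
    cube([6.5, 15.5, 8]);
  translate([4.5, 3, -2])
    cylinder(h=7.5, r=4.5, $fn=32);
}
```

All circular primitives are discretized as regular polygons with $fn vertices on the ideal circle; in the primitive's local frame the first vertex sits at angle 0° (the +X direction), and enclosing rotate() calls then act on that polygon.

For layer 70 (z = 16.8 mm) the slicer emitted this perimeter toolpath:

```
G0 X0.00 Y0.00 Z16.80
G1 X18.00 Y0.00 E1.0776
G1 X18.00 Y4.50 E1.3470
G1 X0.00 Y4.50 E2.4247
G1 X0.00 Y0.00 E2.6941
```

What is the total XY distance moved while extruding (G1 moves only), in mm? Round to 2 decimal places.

45.00 mm

Sum the Euclidean lengths of each G1 segment: total = 45.00 mm.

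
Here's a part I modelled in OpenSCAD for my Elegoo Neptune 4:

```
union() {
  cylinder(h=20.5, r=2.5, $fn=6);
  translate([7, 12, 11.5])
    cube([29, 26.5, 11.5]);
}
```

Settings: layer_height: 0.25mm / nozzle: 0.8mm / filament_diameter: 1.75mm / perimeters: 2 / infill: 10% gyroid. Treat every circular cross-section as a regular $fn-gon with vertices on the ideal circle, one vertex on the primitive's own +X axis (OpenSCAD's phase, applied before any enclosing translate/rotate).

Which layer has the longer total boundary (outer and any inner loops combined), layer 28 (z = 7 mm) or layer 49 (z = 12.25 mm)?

layer 49 (z = 12.25 mm)

Layer 28 (z = 7): the r=2.5 cylinder contributes a regular 6-gon of circumradius 2.5 (perimeter = 2·6·2.500·sin(180°/6) = 15.00 mm); the cube at (7, 12) is not intersected at this z (z outside [11.5, 23]); Taking the union: only the r=2.5 cylinder is present, so the union is just that shape — boundary = 15.00 mm. So its perimeter = 15.00 mm. Layer 49 (z = 12.25): the r=2.5 cylinder gives a regular 6-gon of circumradius 2.5 (constant along its height) (perimeter = 2·6·2.500·sin(180°/6) = 15.00 mm); the cube at (7, 12) is present — its section is the full 29×26.5 rectangle (perimeter 111.00 mm); Combining (union): the 2 present regions are separate (no shared area or edge), so areas and boundary lengths simply add and each stays a separate island — boundary = 126.00 mm. So its perimeter = 126.00 mm. Layer 49 is larger (126.00 vs 15.00 mm).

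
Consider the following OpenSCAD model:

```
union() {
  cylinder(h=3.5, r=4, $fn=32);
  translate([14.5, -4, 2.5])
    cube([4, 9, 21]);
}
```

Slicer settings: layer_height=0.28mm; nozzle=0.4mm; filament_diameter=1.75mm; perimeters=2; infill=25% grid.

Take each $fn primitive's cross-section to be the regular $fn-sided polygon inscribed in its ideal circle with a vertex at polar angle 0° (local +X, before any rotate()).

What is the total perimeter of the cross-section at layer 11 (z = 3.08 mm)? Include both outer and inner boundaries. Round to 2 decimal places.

At z = 3.08 mm: the cylinder: section is a regular 32-gon, circumradius r=4 (perimeter = 2·32·4.000·sin(180°/32) = 25.09 mm); the 4×9 cube at (14.5, -4) contributes its full rectangle (perimeter 26.00 mm); Taking the union: the 2 present regions are separate (no shared area or edge), so areas and boundary lengths simply add and each stays a separate island — boundary = 51.09 mm. Overall, the cross-section has 2 separate islands. Total boundary length (outer) = 51.09 mm.

51.09 mm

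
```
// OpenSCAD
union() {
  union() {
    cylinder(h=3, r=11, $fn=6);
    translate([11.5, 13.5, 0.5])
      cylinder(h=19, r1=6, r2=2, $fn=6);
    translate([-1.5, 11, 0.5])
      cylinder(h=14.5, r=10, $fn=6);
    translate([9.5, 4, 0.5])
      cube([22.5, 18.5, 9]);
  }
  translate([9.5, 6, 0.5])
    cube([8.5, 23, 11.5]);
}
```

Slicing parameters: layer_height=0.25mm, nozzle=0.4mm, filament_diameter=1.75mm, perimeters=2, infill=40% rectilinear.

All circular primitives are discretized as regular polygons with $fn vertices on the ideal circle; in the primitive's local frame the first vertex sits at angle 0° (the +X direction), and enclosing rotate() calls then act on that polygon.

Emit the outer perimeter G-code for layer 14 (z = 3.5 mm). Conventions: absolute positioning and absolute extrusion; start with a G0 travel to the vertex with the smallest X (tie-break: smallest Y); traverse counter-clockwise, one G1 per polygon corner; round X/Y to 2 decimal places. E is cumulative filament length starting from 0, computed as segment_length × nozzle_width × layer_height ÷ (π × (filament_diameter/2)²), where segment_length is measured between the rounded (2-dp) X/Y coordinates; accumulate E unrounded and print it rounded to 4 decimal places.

G0 X-11.50 Y11.00 Z3.50
G1 X-6.50 Y2.34 E0.4157
G1 X3.50 Y2.34 E0.8315
G1 X8.04 Y10.20 E1.2089
G1 X8.82 Y8.85 E1.2737
G1 X9.50 Y8.85 E1.3020
G1 X9.50 Y4.00 E1.5036
G1 X32.00 Y4.00 E2.4390
G1 X32.00 Y22.50 E3.2082
G1 X18.00 Y22.50 E3.7902
G1 X18.00 Y29.00 E4.0605
G1 X9.50 Y29.00 E4.4139
G1 X9.50 Y18.15 E4.8650
G1 X8.82 Y18.15 E4.8932
G1 X6.59 Y14.30 E5.0782
G1 X3.50 Y19.66 E5.3354
G1 X-6.50 Y19.66 E5.7512
G1 X-11.50 Y11.00 E6.1669

At z = 3.5 mm: the cylinder is not intersected at this z (z outside [0, 3]); the cone at (11.5, 13.5) contributes a regular 6-gon of circumradius 5.368 (interpolated between r1=6 and r2=2 at t=0.158); the cylinder at (-1.5, 11): section is a regular 6-gon, circumradius r=10; the 22.5×18.5 cube at (9.5, 4) contributes its full rectangle; Taking the union: the regions partially overlap (shared area 59.09 mm²), so overlapping operands fuse into one piece — 1 connected region; the cube at (9.5, 6) (footprint 8.5×23) is included at this height; Combining (union): the regions partially overlap (shared area 140.25 mm²), so overlapping operands fuse into one piece — 1 connected region. The outline is a single polygon with 17 vertices. Extrusion per mm of travel: 0.4 × 0.25 / (π × 0.875²) = 0.041575. Accumulating E over each segment gives final E = 6.1669.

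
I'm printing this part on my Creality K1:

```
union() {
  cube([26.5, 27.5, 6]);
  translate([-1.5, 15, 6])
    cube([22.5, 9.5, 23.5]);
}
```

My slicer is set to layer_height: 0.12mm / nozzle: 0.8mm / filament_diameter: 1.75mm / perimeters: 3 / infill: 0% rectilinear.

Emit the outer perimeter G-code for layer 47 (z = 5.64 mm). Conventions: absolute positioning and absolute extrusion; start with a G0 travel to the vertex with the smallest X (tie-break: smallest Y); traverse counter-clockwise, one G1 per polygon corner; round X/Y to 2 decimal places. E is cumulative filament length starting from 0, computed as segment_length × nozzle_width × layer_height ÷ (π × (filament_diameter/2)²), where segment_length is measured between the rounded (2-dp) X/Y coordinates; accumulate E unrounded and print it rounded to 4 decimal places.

G0 X0.00 Y0.00 Z5.64
G1 X26.50 Y0.00 E1.0577
G1 X26.50 Y27.50 E2.1553
G1 X0.00 Y27.50 E3.2129
G1 X0.00 Y0.00 E4.3105

At z = 5.64 mm: the cube (footprint 26.5×27.5) is included at this height; the cube at (-1.5, 15) is not intersected at this z (z outside [6, 29.5]); Merging all regions: only the 26.5×27.5 cube is present, so the union is just that shape — 1 connected region. The outline is a single polygon with 4 vertices. Extrusion per mm of travel: 0.8 × 0.12 / (π × 0.875²) = 0.039912. Accumulating E over each segment gives final E = 4.3105.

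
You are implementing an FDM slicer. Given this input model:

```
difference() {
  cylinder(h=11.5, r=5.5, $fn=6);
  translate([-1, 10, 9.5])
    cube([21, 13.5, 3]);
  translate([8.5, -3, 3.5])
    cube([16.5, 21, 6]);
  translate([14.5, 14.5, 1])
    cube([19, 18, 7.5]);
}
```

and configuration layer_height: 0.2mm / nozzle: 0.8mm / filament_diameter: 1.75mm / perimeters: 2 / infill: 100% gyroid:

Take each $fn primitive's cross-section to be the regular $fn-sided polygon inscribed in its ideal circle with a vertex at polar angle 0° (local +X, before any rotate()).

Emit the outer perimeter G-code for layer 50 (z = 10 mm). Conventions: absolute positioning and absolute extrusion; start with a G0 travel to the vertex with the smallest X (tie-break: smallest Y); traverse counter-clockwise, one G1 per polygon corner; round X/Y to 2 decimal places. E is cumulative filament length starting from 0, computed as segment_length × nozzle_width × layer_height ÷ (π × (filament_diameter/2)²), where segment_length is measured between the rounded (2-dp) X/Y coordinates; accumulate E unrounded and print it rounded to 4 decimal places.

G0 X-5.50 Y0.00 Z10.00
G1 X-2.75 Y-4.76 E0.3657
G1 X2.75 Y-4.76 E0.7315
G1 X5.50 Y0.00 E1.0972
G1 X2.75 Y4.76 E1.4629
G1 X-2.75 Y4.76 E1.8288
G1 X-5.50 Y0.00 E2.1944

At z = 10 mm: the r=5.5 cylinder contributes a regular 6-gon of circumradius 5.5; the cube at (-1, 10) (footprint 21×13.5) is included at this height; the cube at (8.5, -3) is absent (z outside [3.5, 9.5]); the cube at (14.5, 14.5) is absent (z outside [1, 8.5]); Taking the first minus the rest: starting from the r=5.5 cylinder, the 21×13.5 cube at (-1, 10) misses the remaining region (no effect) — 1 connected region. The outline is a single polygon with 6 vertices. Extrusion per mm of travel: 0.8 × 0.2 / (π × 0.875²) = 0.066520. Accumulating E over each segment gives final E = 2.1944.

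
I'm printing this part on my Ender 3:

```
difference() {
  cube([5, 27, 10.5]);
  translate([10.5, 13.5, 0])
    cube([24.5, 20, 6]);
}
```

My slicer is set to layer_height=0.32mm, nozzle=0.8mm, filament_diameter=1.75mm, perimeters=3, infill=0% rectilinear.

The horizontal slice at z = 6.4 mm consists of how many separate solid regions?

1

At z = 6.4 mm: the 5×27 cube contributes its full rectangle; the cube at (10.5, 13.5) does not reach this height (z outside [0, 6]); After the difference (first − rest): none of the subtracted shapes is present at this height, so the 5×27 cube is unchanged — 1 connected region. The result has 1 disconnected region.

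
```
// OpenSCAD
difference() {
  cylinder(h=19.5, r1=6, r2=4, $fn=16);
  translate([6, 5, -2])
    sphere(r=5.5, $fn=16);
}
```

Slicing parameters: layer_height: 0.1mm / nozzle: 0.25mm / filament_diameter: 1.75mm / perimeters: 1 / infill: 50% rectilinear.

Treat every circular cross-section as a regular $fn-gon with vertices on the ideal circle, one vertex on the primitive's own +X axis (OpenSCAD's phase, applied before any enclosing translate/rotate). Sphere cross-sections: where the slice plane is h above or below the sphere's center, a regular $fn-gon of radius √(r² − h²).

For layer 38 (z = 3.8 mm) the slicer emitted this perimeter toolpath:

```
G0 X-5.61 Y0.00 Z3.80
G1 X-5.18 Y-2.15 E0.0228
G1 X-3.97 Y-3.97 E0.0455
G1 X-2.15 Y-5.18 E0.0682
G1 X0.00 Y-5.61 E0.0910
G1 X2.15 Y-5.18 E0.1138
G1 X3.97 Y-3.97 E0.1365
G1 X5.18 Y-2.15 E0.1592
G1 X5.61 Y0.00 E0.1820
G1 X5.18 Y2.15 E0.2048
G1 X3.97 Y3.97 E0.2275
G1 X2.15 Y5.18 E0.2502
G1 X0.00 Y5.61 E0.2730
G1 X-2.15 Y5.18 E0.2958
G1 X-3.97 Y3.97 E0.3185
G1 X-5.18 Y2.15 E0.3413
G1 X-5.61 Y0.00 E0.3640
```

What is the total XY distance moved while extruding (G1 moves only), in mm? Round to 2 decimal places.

Sum the Euclidean lengths of each G1 segment: total = 35.02 mm.

35.02 mm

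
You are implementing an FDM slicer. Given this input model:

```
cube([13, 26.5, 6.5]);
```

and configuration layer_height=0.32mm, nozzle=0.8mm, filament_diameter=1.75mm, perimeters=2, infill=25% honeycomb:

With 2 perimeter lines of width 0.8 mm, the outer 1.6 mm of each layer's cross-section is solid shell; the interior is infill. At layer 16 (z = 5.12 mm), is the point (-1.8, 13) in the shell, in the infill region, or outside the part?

outside

At z = 5.12 mm: the 13×26.5 cube contributes its full rectangle. Overall, the cross-section is a single solid region. The nearest boundary edge runs (0.00, 26.50)→(0.00, 0.00); distance from the point to it = 1.80 mm. The point is not inside any of the regions above, so it lies outside the cross-section (1.80 mm from the nearest boundary).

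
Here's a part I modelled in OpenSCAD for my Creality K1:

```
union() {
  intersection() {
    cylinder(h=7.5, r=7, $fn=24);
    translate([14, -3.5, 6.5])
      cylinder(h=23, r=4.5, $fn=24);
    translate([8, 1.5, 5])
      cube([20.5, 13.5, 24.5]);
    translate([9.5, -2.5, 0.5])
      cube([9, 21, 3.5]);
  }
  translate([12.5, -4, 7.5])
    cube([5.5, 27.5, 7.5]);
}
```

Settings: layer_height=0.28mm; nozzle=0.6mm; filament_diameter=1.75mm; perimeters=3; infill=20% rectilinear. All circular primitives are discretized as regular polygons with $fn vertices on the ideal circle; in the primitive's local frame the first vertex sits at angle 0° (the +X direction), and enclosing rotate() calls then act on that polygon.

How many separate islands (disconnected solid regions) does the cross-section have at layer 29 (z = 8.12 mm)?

At z = 8.12 mm: the cylinder is not intersected at this z (z outside [0, 7.5]); the cylinder at (14, -3.5): section is a regular 24-gon, circumradius r=4.5; the 20.5×13.5 cube at (8, 1.5) contributes its full rectangle; the cube at (9.5, -2.5) is not intersected at this z (z outside [0.5, 4]); Taking the intersection: at least one operand is absent at this height, so nothing remains; the 5.5×27.5 cube at (12.5, -4) contributes its full rectangle; Merging all regions: only the 5.5×27.5 cube at (12.5, -4) is present, so the union is just that shape — 1 connected region. Overall, the cross-section is a single solid region. Island count = 1.

1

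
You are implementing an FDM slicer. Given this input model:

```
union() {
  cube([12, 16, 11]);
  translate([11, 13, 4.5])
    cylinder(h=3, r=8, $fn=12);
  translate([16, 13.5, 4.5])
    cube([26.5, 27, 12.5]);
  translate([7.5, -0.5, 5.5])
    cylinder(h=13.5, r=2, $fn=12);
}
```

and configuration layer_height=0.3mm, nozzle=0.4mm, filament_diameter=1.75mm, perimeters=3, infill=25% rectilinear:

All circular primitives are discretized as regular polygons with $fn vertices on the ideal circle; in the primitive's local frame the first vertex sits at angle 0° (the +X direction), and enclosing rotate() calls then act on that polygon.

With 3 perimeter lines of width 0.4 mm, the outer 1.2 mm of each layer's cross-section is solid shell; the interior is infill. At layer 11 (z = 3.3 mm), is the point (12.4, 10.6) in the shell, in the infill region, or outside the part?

At z = 3.3 mm: the cube (footprint 12×16) is included at this height; the cylinder at (11, 13) does not reach this height (z outside [4.5, 7.5]); the cube at (16, 13.5) does not reach this height (z outside [4.5, 17]); the cylinder at (7.5, -0.5) is absent (z outside [5.5, 19]); Merging all regions: only the 12×16 cube is present, so the union is just that shape — 1 connected region. Overall, the cross-section is a single solid region. The nearest boundary edge runs (12.00, 0.00)→(12.00, 16.00); distance from the point to it = 0.40 mm. The point is not inside any of the regions above, so it lies outside the cross-section (0.40 mm from the nearest boundary).

outside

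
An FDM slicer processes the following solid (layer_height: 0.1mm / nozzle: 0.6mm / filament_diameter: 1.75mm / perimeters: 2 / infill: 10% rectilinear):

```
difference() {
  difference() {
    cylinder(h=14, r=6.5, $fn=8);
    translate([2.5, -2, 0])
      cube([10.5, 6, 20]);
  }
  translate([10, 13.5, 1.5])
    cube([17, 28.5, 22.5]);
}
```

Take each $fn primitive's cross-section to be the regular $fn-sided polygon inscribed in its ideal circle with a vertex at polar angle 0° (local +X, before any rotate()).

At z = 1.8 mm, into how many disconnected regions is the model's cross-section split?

At z = 1.8 mm: the r=6.5 cylinder contributes a regular 8-gon of circumradius 6.5; the 10.5×6 cube at (2.5, -2) contributes its full rectangle; Subtracting the remaining from the first: starting from the r=6.5 cylinder, the 10.5×6 cube at (2.5, -2) partially overlaps it — only the 19.86 mm² overlap (of its 63.00 mm²) is removed, clipping the outline — 1 connected region; the 17×28.5 cube at (10, 13.5) contributes its full rectangle; After the difference (first − rest): starting from that combined region, the 17×28.5 cube at (10, 13.5) misses the remaining region (no effect) — 1 connected region. The result has 1 disconnected region.

1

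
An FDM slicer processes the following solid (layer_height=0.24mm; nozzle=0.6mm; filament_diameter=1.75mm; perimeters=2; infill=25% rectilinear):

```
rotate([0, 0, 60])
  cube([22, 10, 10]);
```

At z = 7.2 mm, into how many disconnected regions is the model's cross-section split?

1

At z = 7.2 mm: the 22×10 cube contributes its full rectangle; (rotated 60° about Z; rotation is an isometry so areas/perimeters/island counts are preserved). The result has 1 disconnected region.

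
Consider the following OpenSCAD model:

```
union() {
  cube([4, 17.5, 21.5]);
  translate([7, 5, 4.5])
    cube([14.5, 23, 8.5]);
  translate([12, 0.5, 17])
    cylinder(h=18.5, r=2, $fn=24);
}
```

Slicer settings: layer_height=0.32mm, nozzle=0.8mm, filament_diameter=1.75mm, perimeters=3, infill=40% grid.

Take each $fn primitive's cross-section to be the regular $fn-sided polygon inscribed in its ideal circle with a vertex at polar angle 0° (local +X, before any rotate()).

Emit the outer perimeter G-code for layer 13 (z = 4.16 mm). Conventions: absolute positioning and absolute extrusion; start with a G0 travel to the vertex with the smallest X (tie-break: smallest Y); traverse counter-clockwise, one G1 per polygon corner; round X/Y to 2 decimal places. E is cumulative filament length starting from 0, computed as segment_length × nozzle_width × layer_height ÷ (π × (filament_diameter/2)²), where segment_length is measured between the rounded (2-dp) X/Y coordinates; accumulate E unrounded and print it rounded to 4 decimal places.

At z = 4.16 mm: the 4×17.5 cube contributes its full rectangle; the cube at (7, 5) is absent (z outside [4.5, 13]); the cylinder at (12, 0.5) is not intersected at this z (z outside [17, 35.5]); Combining (union): only the 4×17.5 cube is present, so the union is just that shape — 1 connected region. The outline is a single polygon with 4 vertices. Extrusion per mm of travel: 0.8 × 0.32 / (π × 0.875²) = 0.106432. Accumulating E over each segment gives final E = 4.5766.

G0 X0.00 Y0.00 Z4.16
G1 X4.00 Y0.00 E0.4257
G1 X4.00 Y17.50 E2.2883
G1 X0.00 Y17.50 E2.7140
G1 X0.00 Y0.00 E4.5766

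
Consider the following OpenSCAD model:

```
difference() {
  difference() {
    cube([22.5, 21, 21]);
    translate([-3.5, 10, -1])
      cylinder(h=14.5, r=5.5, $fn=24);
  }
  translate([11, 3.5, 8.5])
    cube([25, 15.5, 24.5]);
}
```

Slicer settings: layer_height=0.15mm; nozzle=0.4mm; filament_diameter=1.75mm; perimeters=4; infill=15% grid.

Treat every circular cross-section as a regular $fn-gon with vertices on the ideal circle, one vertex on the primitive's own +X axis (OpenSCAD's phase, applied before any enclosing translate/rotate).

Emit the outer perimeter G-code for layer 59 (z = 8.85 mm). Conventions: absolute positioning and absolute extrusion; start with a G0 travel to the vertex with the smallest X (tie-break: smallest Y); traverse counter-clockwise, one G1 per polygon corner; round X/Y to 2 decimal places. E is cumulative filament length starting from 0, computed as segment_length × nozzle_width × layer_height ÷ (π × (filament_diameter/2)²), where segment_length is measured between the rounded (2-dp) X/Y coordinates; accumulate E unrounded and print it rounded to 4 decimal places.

At z = 8.85 mm: the cube (footprint 22.5×21) is included at this height; the r=5.5 cylinder at (-3.5, 10) gives a regular 24-gon of circumradius 5.5 (constant along its height); After the difference (first − rest): starting from the 22.5×21 cube, the r=5.5 cylinder at (-3.5, 10) partially overlaps it — only the 11.51 mm² overlap (of its 93.95 mm²) is removed, clipping the outline — 1 connected region; the cube at (11, 3.5) (footprint 25×15.5) is included at this height; Subtracting the remaining from the first: starting from that combined region, the 25×15.5 cube at (11, 3.5) partially overlaps it — only the 178.25 mm² overlap (of its 387.50 mm²) is removed, clipping the outline — 1 connected region. The outline is a single polygon with 17 vertices. Extrusion per mm of travel: 0.4 × 0.15 / (π × 0.875²) = 0.024945. Accumulating E over each segment gives final E = 2.7743.

G0 X0.00 Y0.00 Z8.85
G1 X22.50 Y0.00 E0.5613
G1 X22.50 Y3.50 E0.6486
G1 X11.00 Y3.50 E0.9354
G1 X11.00 Y19.00 E1.3221
G1 X22.50 Y19.00 E1.6090
G1 X22.50 Y21.00 E1.6588
G1 X0.00 Y21.00 E2.2201
G1 X0.00 Y14.19 E2.3900
G1 X0.39 Y13.89 E2.4023
G1 X1.26 Y12.75 E2.4380
G1 X1.81 Y11.42 E2.4739
G1 X2.00 Y10.00 E2.5097
G1 X1.81 Y8.58 E2.5454
G1 X1.26 Y7.25 E2.5813
G1 X0.39 Y6.11 E2.6171
G1 X0.00 Y5.81 E2.6294
G1 X0.00 Y0.00 E2.7743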